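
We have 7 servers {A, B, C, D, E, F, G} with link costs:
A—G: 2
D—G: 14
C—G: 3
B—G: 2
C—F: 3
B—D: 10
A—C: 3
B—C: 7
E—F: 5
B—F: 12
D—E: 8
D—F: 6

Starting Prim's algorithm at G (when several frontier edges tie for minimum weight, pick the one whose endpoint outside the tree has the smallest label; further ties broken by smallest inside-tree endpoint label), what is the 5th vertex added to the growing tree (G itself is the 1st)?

Prim's algorithm from G:
Step 1: frontier [A—G 2, B—G 2, C—G 3, D—G 14] → take A—G (2); add A.
Step 2: frontier [A—C 3, B—G 2, C—G 3, D—G 14] → take B—G (2); add B.
Step 3: frontier [A—C 3, B—C 7, B—D 10, B—F 12, C—G 3, D—G 14] → take A—C (3); add C.
Step 4: frontier [B—D 10, B—F 12, C—F 3, D—G 14] → take C—F (3); add F.
Step 5: frontier [B—D 10, E—F 5, D—F 6, D—G 14] → take E—F (5); add E.
Step 6: frontier [B—D 10, D—E 8, D—F 6, D—G 14] → take D—F (6); add D.
Vertex order: G, A, B, C, F, E, D. The 5th vertex is F.

F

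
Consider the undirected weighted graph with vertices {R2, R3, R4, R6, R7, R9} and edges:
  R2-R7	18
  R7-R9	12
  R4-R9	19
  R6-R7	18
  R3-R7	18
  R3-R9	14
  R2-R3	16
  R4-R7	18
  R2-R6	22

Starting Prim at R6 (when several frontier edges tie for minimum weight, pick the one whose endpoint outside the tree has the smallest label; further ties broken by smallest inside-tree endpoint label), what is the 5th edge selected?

Prim's algorithm from R6:
Step 1: cheapest edge leaving the tree is R6-R7 (18); add R7.
Step 2: cheapest edge leaving the tree is R7-R9 (12); add R9.
Step 3: cheapest edge leaving the tree is R3-R9 (14); add R3.
Step 4: cheapest edge leaving the tree is R2-R3 (16); add R2.
Step 5: cheapest edge leaving the tree is R4-R7 (18); add R4.
The 5th edge added is R4-R7.

R4-R7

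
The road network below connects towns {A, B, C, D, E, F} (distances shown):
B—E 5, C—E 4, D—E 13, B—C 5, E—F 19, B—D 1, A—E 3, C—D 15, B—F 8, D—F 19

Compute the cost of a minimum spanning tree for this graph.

21

Prim, starting at A.
Step 1: frontier [A—E 3] → take A—E (3); add E.
Step 2: frontier [C—E 4, B—E 5, D—E 13, E—F 19] → take C—E (4); add C.
Step 3: frontier [B—C 5, C—D 15, B—E 5, D—E 13, E—F 19] → take B—C (5); add B.
Step 4: frontier [B—D 1, B—F 8, C—D 15, D—E 13, E—F 19] → take B—D (1); add D.
Step 5: frontier [B—F 8, D—F 19, E—F 19] → take B—F (8); add F.
MST edges: A—E, C—E, B—C, B—D, B—F; total weight 3+4+5+1+8 = 21.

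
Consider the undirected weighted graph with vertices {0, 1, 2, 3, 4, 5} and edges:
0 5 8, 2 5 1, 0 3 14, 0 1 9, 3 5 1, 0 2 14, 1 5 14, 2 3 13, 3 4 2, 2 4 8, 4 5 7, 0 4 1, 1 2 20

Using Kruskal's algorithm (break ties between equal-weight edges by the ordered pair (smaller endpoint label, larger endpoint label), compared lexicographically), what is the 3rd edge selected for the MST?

Sort edges by weight, then run Kruskal:
0 4 (1): add — endpoints in different components.
2 5 (1): add — endpoints in different components.
3 5 (1): add — endpoints in different components.
3 4 (2): add — endpoints in different components.
4 5 (7): skip — 4 and 5 already connected.
0 5 (8): skip — 0 and 5 already connected.
2 4 (8): skip — 2 and 4 already connected.
0 1 (9): add — endpoints in different components.
The 3rd edge added is 3 5.

3-5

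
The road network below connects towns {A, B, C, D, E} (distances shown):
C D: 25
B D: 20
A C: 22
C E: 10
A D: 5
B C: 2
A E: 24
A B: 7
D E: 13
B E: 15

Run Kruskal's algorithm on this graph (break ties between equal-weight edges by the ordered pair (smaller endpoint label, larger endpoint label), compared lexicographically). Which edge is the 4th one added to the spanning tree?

Sort edges by weight, then run Kruskal:
B C (2): add — endpoints in different components.
A D (5): add — endpoints in different components.
A B (7): add — endpoints in different components.
C E (10): add — endpoints in different components.
The 4th edge added is C E.

C-E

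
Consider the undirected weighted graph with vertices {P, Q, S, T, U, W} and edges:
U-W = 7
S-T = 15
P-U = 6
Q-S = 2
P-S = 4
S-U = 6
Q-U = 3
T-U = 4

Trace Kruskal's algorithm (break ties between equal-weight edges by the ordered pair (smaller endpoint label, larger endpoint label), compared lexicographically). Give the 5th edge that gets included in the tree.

Kruskal's algorithm — process edges by increasing weight (ties by edge label):
Q-S (2): add. Components now {W} {T} {P} {Q,S} {U}
Q-U (3): add. Components now {W} {T} {P} {Q,S,U}
P-S (4): add. Components now {W} {T} {P,Q,S,U}
T-U (4): add. Components now {W} {P,Q,S,T,U}
P-U (6): skip — P and U already connected.
S-U (6): skip — S and U already connected.
U-W (7): add. Components now {P,Q,S,T,U,W}
The 5th edge added is U-W.

U-W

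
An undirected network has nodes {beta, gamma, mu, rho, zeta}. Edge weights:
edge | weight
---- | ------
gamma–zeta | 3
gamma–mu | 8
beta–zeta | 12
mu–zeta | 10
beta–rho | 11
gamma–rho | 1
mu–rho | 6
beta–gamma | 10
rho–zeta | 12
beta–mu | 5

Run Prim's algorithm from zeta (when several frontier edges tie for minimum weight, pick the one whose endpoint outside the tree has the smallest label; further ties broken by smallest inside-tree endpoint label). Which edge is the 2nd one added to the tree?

gamma-rho

Prim's algorithm from zeta:
Step 1: frontier [gamma–zeta 3, mu–zeta 10, beta–zeta 12, rho–zeta 12] → take gamma–zeta (3); add gamma.
Step 2: frontier [gamma–rho 1, gamma–mu 8, beta–gamma 10, mu–zeta 10, beta–zeta 12, rho–zeta 12] → take gamma–rho (1); add rho.
Step 3: frontier [gamma–mu 8, beta–gamma 10, mu–rho 6, beta–rho 11, mu–zeta 10, beta–zeta 12] → take mu–rho (6); add mu.
Step 4: frontier [beta–gamma 10, beta–mu 5, beta–rho 11, beta–zeta 12] → take beta–mu (5); add beta.
The 2nd edge added is gamma–rho.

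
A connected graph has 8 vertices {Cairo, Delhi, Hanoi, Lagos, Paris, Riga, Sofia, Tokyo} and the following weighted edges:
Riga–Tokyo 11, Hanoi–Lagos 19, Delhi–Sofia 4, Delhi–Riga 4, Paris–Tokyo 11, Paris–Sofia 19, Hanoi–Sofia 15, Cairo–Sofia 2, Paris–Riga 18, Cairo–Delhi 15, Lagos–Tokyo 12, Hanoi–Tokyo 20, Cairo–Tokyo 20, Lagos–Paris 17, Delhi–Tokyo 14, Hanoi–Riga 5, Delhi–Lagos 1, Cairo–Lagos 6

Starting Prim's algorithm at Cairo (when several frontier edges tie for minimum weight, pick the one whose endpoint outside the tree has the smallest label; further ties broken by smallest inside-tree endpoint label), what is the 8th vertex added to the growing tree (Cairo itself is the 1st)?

Prim's algorithm from Cairo:
Step 1: cheapest edge leaving the tree is Cairo–Sofia (2); add Sofia.
Step 2: cheapest edge leaving the tree is Delhi–Sofia (4); add Delhi.
Step 3: cheapest edge leaving the tree is Delhi–Lagos (1); add Lagos.
Step 4: cheapest edge leaving the tree is Delhi–Riga (4); add Riga.
Step 5: cheapest edge leaving the tree is Hanoi–Riga (5); add Hanoi.
Step 6: cheapest edge leaving the tree is Riga–Tokyo (11); add Tokyo.
Step 7: cheapest edge leaving the tree is Paris–Tokyo (11); add Paris.
Vertex order: Cairo, Sofia, Delhi, Lagos, Riga, Hanoi, Tokyo, Paris. The 8th vertex is Paris.

Paris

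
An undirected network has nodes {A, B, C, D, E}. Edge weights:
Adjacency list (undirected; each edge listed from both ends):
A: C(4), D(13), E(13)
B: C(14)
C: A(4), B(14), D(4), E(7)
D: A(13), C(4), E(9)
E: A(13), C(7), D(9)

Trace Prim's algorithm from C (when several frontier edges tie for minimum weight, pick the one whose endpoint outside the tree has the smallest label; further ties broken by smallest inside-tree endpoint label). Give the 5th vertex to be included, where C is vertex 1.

Prim, starting at C.
Step 1: frontier [A-C 4, C-D 4, C-E 7, B-C 14] → take A-C (4); add A.
Step 2: frontier [A-D 13, A-E 13, C-D 4, C-E 7, B-C 14] → take C-D (4); add D.
Step 3: frontier [A-E 13, C-E 7, B-C 14, D-E 9] → take C-E (7); add E.
Step 4: frontier [B-C 14] → take B-C (14); add B.
Vertex order: C, A, D, E, B. The 5th vertex is B.

B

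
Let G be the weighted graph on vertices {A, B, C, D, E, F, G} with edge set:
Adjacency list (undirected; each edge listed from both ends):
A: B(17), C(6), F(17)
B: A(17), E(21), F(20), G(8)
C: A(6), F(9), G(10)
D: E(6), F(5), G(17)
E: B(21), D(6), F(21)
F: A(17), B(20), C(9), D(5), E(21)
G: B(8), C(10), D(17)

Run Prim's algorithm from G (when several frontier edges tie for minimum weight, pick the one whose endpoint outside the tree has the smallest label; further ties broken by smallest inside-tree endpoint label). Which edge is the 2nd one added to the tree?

C-G

Prim's algorithm from G:
Step 1: frontier [B–G 8, C–G 10, D–G 17] → take B–G (8); add B.
Step 2: frontier [A–B 17, B–F 20, B–E 21, C–G 10, D–G 17] → take C–G (10); add C.
Step 3: frontier [A–B 17, B–F 20, B–E 21, A–C 6, C–F 9, D–G 17] → take A–C (6); add A.
Step 4: frontier [A–F 17, B–F 20, B–E 21, C–F 9, D–G 17] → take C–F (9); add F.
Step 5: frontier [B–E 21, D–F 5, E–F 21, D–G 17] → take D–F (5); add D.
Step 6: frontier [B–E 21, D–E 6, E–F 21] → take D–E (6); add E.
The 2nd edge added is C–G.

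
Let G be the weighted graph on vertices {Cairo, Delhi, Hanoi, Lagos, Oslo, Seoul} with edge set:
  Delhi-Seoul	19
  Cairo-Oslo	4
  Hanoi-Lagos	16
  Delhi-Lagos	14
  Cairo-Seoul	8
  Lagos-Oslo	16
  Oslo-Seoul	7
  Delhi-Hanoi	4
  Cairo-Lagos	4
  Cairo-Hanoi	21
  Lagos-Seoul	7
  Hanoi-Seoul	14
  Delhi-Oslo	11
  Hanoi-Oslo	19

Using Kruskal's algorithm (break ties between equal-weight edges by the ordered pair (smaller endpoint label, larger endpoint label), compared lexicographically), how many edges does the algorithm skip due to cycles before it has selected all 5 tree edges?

Sort edges by weight, then run Kruskal:
Cairo-Lagos (4): add — endpoints in different components.
Cairo-Oslo (4): add — endpoints in different components.
Delhi-Hanoi (4): add — endpoints in different components.
Lagos-Seoul (7): add — endpoints in different components.
Oslo-Seoul (7): skip — Oslo and Seoul already connected.
Cairo-Seoul (8): skip — Seoul and Cairo already connected.
Delhi-Oslo (11): add — endpoints in different components.
Edges rejected before the tree was complete: 2.

2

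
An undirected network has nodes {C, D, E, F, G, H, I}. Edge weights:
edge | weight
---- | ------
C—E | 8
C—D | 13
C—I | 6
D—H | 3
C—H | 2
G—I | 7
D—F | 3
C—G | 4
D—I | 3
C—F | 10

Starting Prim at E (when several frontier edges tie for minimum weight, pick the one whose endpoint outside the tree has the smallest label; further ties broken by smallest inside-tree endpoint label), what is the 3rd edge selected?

D-H

Grow the tree from E using Prim:
Step 1: cheapest edge leaving the tree is C—E (8); add C.
Step 2: cheapest edge leaving the tree is C—H (2); add H.
Step 3: cheapest edge leaving the tree is D—H (3); add D.
Step 4: cheapest edge leaving the tree is D—F (3); add F.
Step 5: cheapest edge leaving the tree is D—I (3); add I.
Step 6: cheapest edge leaving the tree is C—G (4); add G.
The 3rd edge added is D—H.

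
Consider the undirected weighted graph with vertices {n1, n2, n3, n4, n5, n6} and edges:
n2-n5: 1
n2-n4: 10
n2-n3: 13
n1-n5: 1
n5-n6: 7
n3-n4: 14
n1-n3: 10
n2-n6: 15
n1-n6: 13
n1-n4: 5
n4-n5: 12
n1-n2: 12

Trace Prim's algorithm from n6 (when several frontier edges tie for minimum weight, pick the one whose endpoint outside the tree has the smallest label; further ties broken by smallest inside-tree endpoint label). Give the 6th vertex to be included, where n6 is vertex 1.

Prim, starting at n6.
Step 1: cheapest edge leaving the tree is n5-n6 (7); add n5.
Step 2: cheapest edge leaving the tree is n1-n5 (1); add n1.
Step 3: cheapest edge leaving the tree is n2-n5 (1); add n2.
Step 4: cheapest edge leaving the tree is n1-n4 (5); add n4.
Step 5: cheapest edge leaving the tree is n1-n3 (10); add n3.
Vertex order: n6, n5, n1, n2, n4, n3. The 6th vertex is n3.

n3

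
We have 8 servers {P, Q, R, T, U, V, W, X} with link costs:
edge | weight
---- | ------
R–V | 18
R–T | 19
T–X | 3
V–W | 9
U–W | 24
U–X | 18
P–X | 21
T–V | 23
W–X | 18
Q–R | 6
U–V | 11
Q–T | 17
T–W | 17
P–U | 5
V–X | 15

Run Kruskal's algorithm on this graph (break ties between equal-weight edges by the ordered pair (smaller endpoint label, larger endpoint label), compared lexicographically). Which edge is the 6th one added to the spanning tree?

V-X

Kruskal's algorithm — process edges by increasing weight (ties by edge label):
T–X (3): add — endpoints in different components.
P–U (5): add — endpoints in different components.
Q–R (6): add — endpoints in different components.
V–W (9): add — endpoints in different components.
U–V (11): add — endpoints in different components.
V–X (15): add — endpoints in different components.
Q–T (17): add — endpoints in different components.
The 6th edge added is V–X.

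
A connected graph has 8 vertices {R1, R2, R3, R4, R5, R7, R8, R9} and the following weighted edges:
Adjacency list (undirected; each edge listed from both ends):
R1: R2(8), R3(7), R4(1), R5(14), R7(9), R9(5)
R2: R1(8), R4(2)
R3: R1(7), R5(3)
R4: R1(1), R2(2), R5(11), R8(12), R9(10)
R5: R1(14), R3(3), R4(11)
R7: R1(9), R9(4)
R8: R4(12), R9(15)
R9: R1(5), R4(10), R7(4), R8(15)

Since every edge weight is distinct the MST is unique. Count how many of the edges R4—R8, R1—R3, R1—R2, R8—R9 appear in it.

2

Kruskal's algorithm — process edges by increasing weight (ties by edge label):
R1—R4 (1): add — endpoints in different components.
R2—R4 (2): add — endpoints in different components.
R3—R5 (3): add — endpoints in different components.
R7—R9 (4): add — endpoints in different components.
R1—R9 (5): add — endpoints in different components.
R1—R3 (7): add — endpoints in different components.
R1—R2 (8): skip — R2 and R1 already connected.
R1—R7 (9): skip — R7 and R1 already connected.
R4—R9 (10): skip — R4 and R9 already connected.
R4—R5 (11): skip — R4 and R5 already connected.
R4—R8 (12): add — endpoints in different components.
MST edge set: {R1—R4, R2—R4, R3—R5, R7—R9, R1—R9, R1—R3, R4—R8}.
Of the listed edges, {R4—R8, R1—R3} are in the MST → 2.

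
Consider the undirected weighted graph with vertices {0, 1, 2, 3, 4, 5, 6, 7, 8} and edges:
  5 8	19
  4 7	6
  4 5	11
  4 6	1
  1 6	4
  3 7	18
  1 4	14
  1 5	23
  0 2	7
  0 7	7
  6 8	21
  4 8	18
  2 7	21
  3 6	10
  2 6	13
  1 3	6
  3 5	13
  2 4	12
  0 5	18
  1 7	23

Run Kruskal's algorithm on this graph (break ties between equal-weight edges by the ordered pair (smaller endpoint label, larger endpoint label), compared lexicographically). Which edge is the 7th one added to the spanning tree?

Kruskal's algorithm — process edges by increasing weight (ties by edge label):
4 6 (1): add — endpoints in different components.
1 6 (4): add — endpoints in different components.
1 3 (6): add — endpoints in different components.
4 7 (6): add — endpoints in different components.
0 2 (7): add — endpoints in different components.
0 7 (7): add — endpoints in different components.
3 6 (10): skip — 3 and 6 already connected.
4 5 (11): add — endpoints in different components.
2 4 (12): skip — 2 and 4 already connected.
2 6 (13): skip — 2 and 6 already connected.
3 5 (13): skip — 3 and 5 already connected.
1 4 (14): skip — 1 and 4 already connected.
0 5 (18): skip — 0 and 5 already connected.
3 7 (18): skip — 3 and 7 already connected.
4 8 (18): add — endpoints in different components.
The 7th edge added is 4 5.

4-5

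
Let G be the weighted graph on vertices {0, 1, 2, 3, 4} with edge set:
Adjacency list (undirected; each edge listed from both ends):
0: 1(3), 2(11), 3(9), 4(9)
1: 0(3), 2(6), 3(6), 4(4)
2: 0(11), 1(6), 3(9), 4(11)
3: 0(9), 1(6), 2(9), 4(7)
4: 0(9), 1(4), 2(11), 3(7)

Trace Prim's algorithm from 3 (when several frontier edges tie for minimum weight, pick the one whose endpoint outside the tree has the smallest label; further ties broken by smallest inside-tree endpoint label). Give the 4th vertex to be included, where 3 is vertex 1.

4

Prim, starting at 3.
Step 1: frontier [1–3 6, 3–4 7, 0–3 9, 2–3 9] → take 1–3 (6); add 1.
Step 2: frontier [0–1 3, 1–4 4, 1–2 6, 3–4 7, 0–3 9, 2–3 9] → take 0–1 (3); add 0.
Step 3: frontier [0–4 9, 0–2 11, 1–4 4, 1–2 6, 3–4 7, 2–3 9] → take 1–4 (4); add 4.
Step 4: frontier [0–2 11, 1–2 6, 2–3 9, 2–4 11] → take 1–2 (6); add 2.
Vertex order: 3, 1, 0, 4, 2. The 4th vertex is 4.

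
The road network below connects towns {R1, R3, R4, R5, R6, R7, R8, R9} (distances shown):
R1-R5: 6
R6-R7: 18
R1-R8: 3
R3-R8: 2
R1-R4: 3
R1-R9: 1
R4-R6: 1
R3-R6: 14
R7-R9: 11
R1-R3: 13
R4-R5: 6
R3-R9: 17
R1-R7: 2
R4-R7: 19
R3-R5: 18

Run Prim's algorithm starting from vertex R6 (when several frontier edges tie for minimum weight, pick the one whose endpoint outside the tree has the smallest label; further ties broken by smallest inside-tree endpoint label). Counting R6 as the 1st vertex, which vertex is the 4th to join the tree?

R9

Grow the tree from R6 using Prim:
Step 1: cheapest edge leaving the tree is R4-R6 (1); add R4.
Step 2: cheapest edge leaving the tree is R1-R4 (3); add R1.
Step 3: cheapest edge leaving the tree is R1-R9 (1); add R9.
Step 4: cheapest edge leaving the tree is R1-R7 (2); add R7.
Step 5: cheapest edge leaving the tree is R1-R8 (3); add R8.
Step 6: cheapest edge leaving the tree is R3-R8 (2); add R3.
Step 7: cheapest edge leaving the tree is R1-R5 (6); add R5.
Vertex order: R6, R4, R1, R9, R7, R8, R3, R5. The 4th vertex is R9.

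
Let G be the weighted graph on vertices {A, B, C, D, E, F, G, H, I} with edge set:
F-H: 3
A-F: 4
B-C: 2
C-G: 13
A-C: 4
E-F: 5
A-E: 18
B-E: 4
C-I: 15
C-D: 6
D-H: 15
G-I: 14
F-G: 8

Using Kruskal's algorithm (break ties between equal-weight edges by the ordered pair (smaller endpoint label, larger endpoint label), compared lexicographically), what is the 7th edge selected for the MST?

Kruskal's algorithm — process edges by increasing weight (ties by edge label):
B-C (2): add — endpoints in different components.
F-H (3): add — endpoints in different components.
A-C (4): add — endpoints in different components.
A-F (4): add — endpoints in different components.
B-E (4): add — endpoints in different components.
E-F (5): skip — E and F already connected.
C-D (6): add — endpoints in different components.
F-G (8): add — endpoints in different components.
C-G (13): skip — C and G already connected.
G-I (14): add — endpoints in different components.
The 7th edge added is F-G.

F-G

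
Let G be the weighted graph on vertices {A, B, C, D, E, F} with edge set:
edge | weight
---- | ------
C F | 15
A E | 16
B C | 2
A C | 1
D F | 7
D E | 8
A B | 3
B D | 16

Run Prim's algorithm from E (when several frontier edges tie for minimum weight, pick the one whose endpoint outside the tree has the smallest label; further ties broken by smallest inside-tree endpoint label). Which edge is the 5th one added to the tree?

B-C

Grow the tree from E using Prim:
Step 1: frontier [D E 8, A E 16] → take D E (8); add D.
Step 2: frontier [D F 7, B D 16, A E 16] → take D F (7); add F.
Step 3: frontier [B D 16, A E 16, C F 15] → take C F (15); add C.
Step 4: frontier [A C 1, B C 2, B D 16, A E 16] → take A C (1); add A.
Step 5: frontier [A B 3, B C 2, B D 16] → take B C (2); add B.
The 5th edge added is B C.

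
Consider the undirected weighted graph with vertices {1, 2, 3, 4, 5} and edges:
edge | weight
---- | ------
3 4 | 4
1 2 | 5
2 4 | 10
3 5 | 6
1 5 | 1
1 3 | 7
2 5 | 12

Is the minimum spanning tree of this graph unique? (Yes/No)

Kruskal's algorithm — process edges by increasing weight (ties by edge label):
1 5 (1): add. Components now {1,5} {2} {3} {4}
3 4 (4): add. Components now {1,5} {2} {3,4}
1 2 (5): add. Components now {1,2,5} {3,4}
3 5 (6): add. Components now {1,2,3,4,5}
Every non-tree edge has weight strictly greater than the heaviest edge on the tree path between its endpoints, so the MST is unique.

Yes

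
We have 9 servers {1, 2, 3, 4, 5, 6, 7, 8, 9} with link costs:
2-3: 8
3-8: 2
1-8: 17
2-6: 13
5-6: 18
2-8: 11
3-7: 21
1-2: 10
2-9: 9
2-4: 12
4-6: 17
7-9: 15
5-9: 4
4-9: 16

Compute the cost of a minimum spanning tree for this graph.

73

Prim's algorithm from 4:
Step 1: frontier [2-4 12, 4-9 16, 4-6 17] → take 2-4 (12); add 2.
Step 2: frontier [2-3 8, 2-9 9, 1-2 10, 2-8 11, 2-6 13, 4-9 16, 4-6 17] → take 2-3 (8); add 3.
Step 3: frontier [2-9 9, 1-2 10, 2-8 11, 2-6 13, 3-8 2, 3-7 21, 4-9 16, 4-6 17] → take 3-8 (2); add 8.
Step 4: frontier [2-9 9, 1-2 10, 2-6 13, 3-7 21, 4-9 16, 4-6 17, 1-8 17] → take 2-9 (9); add 9.
Step 5: frontier [1-2 10, 2-6 13, 3-7 21, 4-6 17, 1-8 17, 5-9 4, 7-9 15] → take 5-9 (4); add 5.
Step 6: frontier [1-2 10, 2-6 13, 3-7 21, 4-6 17, 5-6 18, 1-8 17, 7-9 15] → take 1-2 (10); add 1.
Step 7: frontier [2-6 13, 3-7 21, 4-6 17, 5-6 18, 7-9 15] → take 2-6 (13); add 6.
Step 8: frontier [3-7 21, 7-9 15] → take 7-9 (15); add 7.
MST edges: 2-4, 2-3, 3-8, 2-9, 5-9, 1-2, 2-6, 7-9; total weight 12+8+2+9+4+10+13+15 = 73.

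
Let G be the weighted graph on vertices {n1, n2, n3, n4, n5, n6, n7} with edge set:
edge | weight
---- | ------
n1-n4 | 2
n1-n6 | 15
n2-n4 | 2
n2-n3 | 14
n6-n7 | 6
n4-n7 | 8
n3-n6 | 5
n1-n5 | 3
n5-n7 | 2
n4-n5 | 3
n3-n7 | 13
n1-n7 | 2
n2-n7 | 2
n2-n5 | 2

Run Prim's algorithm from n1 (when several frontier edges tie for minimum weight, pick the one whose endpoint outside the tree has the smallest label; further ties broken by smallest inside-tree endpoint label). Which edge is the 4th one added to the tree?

Prim, starting at n1.
Step 1: frontier [n1-n4 2, n1-n7 2, n1-n5 3, n1-n6 15] → take n1-n4 (2); add n4.
Step 2: frontier [n1-n7 2, n1-n5 3, n1-n6 15, n2-n4 2, n4-n5 3, n4-n7 8] → take n2-n4 (2); add n2.
Step 3: frontier [n1-n7 2, n1-n5 3, n1-n6 15, n2-n5 2, n2-n7 2, n2-n3 14, n4-n5 3, n4-n7 8] → take n2-n5 (2); add n5.
Step 4: frontier [n1-n7 2, n1-n6 15, n2-n7 2, n2-n3 14, n4-n7 8, n5-n7 2] → take n1-n7 (2); add n7.
Step 5: frontier [n1-n6 15, n2-n3 14, n6-n7 6, n3-n7 13] → take n6-n7 (6); add n6.
Step 6: frontier [n2-n3 14, n3-n6 5, n3-n7 13] → take n3-n6 (5); add n3.
The 4th edge added is n1-n7.

n1-n7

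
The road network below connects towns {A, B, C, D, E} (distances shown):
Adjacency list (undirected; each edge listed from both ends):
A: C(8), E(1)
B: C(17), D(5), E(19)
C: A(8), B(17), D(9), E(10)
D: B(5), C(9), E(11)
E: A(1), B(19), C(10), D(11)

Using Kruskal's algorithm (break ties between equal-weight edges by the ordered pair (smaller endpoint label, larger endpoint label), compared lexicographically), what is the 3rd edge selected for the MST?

A-C

Sort edges by weight, then run Kruskal:
A–E (1): add — endpoints in different components.
B–D (5): add — endpoints in different components.
A–C (8): add — endpoints in different components.
C–D (9): add — endpoints in different components.
The 3rd edge added is A–C.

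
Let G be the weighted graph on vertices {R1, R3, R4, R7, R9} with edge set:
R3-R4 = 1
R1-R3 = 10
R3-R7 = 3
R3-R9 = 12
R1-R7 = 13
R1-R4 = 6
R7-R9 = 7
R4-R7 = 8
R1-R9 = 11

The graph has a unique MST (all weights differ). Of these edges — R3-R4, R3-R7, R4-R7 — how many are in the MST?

2

Kruskal: consider edges lightest-first.
R3-R4 (1): add. Components now {R3,R4} {R9} {R1} {R7}
R3-R7 (3): add. Components now {R3,R4,R7} {R9} {R1}
R1-R4 (6): add. Components now {R1,R3,R4,R7} {R9}
R7-R9 (7): add. Components now {R1,R3,R4,R7,R9}
MST edge set: {R3-R4, R3-R7, R1-R4, R7-R9}.
Of the listed edges, {R3-R4, R3-R7} are in the MST → 2.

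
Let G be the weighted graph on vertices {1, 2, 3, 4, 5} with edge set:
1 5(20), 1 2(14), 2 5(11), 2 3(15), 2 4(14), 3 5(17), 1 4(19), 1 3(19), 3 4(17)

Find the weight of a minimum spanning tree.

54

Kruskal's algorithm — process edges by increasing weight (ties by edge label):
2 5 (11): add — endpoints in different components.
1 2 (14): add — endpoints in different components.
2 4 (14): add — endpoints in different components.
2 3 (15): add — endpoints in different components.
MST edges: 2 5, 1 2, 2 4, 2 3; total weight 11+14+14+15 = 54.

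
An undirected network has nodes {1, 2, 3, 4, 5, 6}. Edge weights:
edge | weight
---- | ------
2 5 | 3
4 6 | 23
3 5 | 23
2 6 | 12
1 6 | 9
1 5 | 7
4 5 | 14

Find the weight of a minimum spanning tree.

56

Kruskal's algorithm — process edges by increasing weight (ties by edge label):
2 5 (3): add — endpoints in different components.
1 5 (7): add — endpoints in different components.
1 6 (9): add — endpoints in different components.
2 6 (12): skip — 2 and 6 already connected.
4 5 (14): add — endpoints in different components.
3 5 (23): add — endpoints in different components.
MST edges: 2 5, 1 5, 1 6, 4 5, 3 5; total weight 3+7+9+14+23 = 56.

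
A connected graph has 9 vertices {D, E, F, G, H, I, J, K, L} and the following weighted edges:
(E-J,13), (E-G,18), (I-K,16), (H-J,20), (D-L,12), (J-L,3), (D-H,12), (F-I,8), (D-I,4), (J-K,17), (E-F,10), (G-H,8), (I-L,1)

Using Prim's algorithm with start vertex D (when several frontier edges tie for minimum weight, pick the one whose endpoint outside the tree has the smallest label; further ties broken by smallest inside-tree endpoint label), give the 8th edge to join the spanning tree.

I-K

Grow the tree from D using Prim:
Step 1: cheapest edge leaving the tree is D-I (4); add I.
Step 2: cheapest edge leaving the tree is I-L (1); add L.
Step 3: cheapest edge leaving the tree is J-L (3); add J.
Step 4: cheapest edge leaving the tree is F-I (8); add F.
Step 5: cheapest edge leaving the tree is E-F (10); add E.
Step 6: cheapest edge leaving the tree is D-H (12); add H.
Step 7: cheapest edge leaving the tree is G-H (8); add G.
Step 8: cheapest edge leaving the tree is I-K (16); add K.
The 8th edge added is I-K.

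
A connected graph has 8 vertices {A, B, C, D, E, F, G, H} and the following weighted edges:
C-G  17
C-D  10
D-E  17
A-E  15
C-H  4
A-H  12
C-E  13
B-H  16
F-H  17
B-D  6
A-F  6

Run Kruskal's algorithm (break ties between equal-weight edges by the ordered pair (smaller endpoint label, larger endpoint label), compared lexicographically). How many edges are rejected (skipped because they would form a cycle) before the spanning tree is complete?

2

Sort edges by weight, then run Kruskal:
C-H (4): add — endpoints in different components.
A-F (6): add — endpoints in different components.
B-D (6): add — endpoints in different components.
C-D (10): add — endpoints in different components.
A-H (12): add — endpoints in different components.
C-E (13): add — endpoints in different components.
A-E (15): skip — A and E already connected.
B-H (16): skip — B and H already connected.
C-G (17): add — endpoints in different components.
Edges rejected before the tree was complete: 2.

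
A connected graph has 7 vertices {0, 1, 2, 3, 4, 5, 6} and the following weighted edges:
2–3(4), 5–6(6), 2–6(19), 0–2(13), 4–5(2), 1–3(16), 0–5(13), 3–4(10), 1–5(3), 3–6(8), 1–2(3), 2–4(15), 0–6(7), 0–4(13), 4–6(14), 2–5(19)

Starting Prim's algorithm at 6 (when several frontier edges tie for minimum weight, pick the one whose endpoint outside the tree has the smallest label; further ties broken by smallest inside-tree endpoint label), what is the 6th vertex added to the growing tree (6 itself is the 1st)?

Prim's algorithm from 6:
Step 1: cheapest edge leaving the tree is 5–6 (6); add 5.
Step 2: cheapest edge leaving the tree is 4–5 (2); add 4.
Step 3: cheapest edge leaving the tree is 1–5 (3); add 1.
Step 4: cheapest edge leaving the tree is 1–2 (3); add 2.
Step 5: cheapest edge leaving the tree is 2–3 (4); add 3.
Step 6: cheapest edge leaving the tree is 0–6 (7); add 0.
Vertex order: 6, 5, 4, 1, 2, 3, 0. The 6th vertex is 3.

3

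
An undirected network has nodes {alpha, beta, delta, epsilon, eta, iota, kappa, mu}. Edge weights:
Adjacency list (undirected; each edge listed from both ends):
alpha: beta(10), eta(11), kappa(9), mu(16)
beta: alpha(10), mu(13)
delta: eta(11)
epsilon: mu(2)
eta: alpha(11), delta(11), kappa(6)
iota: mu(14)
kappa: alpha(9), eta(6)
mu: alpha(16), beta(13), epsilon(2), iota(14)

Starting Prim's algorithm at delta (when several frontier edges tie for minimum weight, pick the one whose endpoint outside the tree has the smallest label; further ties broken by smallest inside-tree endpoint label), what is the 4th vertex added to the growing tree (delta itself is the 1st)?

alpha

Prim, starting at delta.
Step 1: frontier [delta-eta 11] → take delta-eta (11); add eta.
Step 2: frontier [eta-kappa 6, alpha-eta 11] → take eta-kappa (6); add kappa.
Step 3: frontier [alpha-eta 11, alpha-kappa 9] → take alpha-kappa (9); add alpha.
Step 4: frontier [alpha-beta 10, alpha-mu 16] → take alpha-beta (10); add beta.
Step 5: frontier [alpha-mu 16, beta-mu 13] → take beta-mu (13); add mu.
Step 6: frontier [epsilon-mu 2, iota-mu 14] → take epsilon-mu (2); add epsilon.
Step 7: frontier [iota-mu 14] → take iota-mu (14); add iota.
Vertex order: delta, eta, kappa, alpha, beta, mu, epsilon, iota. The 4th vertex is alpha.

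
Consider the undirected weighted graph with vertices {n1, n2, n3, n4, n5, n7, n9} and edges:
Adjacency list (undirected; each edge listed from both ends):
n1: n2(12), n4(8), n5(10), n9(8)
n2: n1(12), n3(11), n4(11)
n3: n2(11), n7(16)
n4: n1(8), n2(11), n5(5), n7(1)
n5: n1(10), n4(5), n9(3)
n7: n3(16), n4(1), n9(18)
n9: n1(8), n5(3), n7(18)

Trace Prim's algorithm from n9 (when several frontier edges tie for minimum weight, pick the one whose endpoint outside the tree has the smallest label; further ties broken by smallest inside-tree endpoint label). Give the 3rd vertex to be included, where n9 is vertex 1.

Grow the tree from n9 using Prim:
Step 1: cheapest edge leaving the tree is n5-n9 (3); add n5.
Step 2: cheapest edge leaving the tree is n4-n5 (5); add n4.
Step 3: cheapest edge leaving the tree is n4-n7 (1); add n7.
Step 4: cheapest edge leaving the tree is n1-n4 (8); add n1.
Step 5: cheapest edge leaving the tree is n2-n4 (11); add n2.
Step 6: cheapest edge leaving the tree is n2-n3 (11); add n3.
Vertex order: n9, n5, n4, n7, n1, n2, n3. The 3rd vertex is n4.

n4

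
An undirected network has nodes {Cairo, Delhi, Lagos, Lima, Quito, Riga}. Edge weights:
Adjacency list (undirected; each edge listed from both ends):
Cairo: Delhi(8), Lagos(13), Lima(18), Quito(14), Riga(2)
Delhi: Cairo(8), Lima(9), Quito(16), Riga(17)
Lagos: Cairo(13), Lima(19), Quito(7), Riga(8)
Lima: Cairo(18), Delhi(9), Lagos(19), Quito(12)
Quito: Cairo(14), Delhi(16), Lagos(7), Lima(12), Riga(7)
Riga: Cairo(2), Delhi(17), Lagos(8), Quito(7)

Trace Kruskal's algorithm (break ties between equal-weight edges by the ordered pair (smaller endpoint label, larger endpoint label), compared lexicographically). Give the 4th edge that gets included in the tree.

Sort edges by weight, then run Kruskal:
Cairo Riga (2): add — endpoints in different components.
Lagos Quito (7): add — endpoints in different components.
Quito Riga (7): add — endpoints in different components.
Cairo Delhi (8): add — endpoints in different components.
Lagos Riga (8): skip — Lagos and Riga already connected.
Delhi Lima (9): add — endpoints in different components.
The 4th edge added is Cairo Delhi.

Cairo-Delhi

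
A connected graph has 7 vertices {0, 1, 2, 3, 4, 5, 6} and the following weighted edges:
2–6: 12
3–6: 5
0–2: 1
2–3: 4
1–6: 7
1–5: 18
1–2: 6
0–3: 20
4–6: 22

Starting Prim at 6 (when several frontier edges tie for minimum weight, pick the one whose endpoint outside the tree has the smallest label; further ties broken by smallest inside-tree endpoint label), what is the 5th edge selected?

1-5

Grow the tree from 6 using Prim:
Step 1: cheapest edge leaving the tree is 3–6 (5); add 3.
Step 2: cheapest edge leaving the tree is 2–3 (4); add 2.
Step 3: cheapest edge leaving the tree is 0–2 (1); add 0.
Step 4: cheapest edge leaving the tree is 1–2 (6); add 1.
Step 5: cheapest edge leaving the tree is 1–5 (18); add 5.
Step 6: cheapest edge leaving the tree is 4–6 (22); add 4.
The 5th edge added is 1–5.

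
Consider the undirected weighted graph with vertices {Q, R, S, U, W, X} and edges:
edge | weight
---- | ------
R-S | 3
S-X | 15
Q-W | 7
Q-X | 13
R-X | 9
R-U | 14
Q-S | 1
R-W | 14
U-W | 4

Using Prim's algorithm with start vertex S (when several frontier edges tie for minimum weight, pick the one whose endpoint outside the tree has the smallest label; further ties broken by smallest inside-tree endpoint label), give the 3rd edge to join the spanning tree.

Q-W

Grow the tree from S using Prim:
Step 1: frontier [Q-S 1, R-S 3, S-X 15] → take Q-S (1); add Q.
Step 2: frontier [Q-W 7, Q-X 13, R-S 3, S-X 15] → take R-S (3); add R.
Step 3: frontier [Q-W 7, Q-X 13, R-X 9, R-U 14, R-W 14, S-X 15] → take Q-W (7); add W.
Step 4: frontier [Q-X 13, R-X 9, R-U 14, S-X 15, U-W 4] → take U-W (4); add U.
Step 5: frontier [Q-X 13, R-X 9, S-X 15] → take R-X (9); add X.
The 3rd edge added is Q-W.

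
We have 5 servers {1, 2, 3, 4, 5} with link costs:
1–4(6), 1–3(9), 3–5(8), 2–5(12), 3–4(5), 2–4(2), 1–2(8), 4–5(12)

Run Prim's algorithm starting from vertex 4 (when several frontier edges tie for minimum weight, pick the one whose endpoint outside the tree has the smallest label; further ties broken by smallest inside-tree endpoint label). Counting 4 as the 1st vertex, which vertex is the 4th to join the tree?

1

Prim's algorithm from 4:
Step 1: cheapest edge leaving the tree is 2–4 (2); add 2.
Step 2: cheapest edge leaving the tree is 3–4 (5); add 3.
Step 3: cheapest edge leaving the tree is 1–4 (6); add 1.
Step 4: cheapest edge leaving the tree is 3–5 (8); add 5.
Vertex order: 4, 2, 3, 1, 5. The 4th vertex is 1.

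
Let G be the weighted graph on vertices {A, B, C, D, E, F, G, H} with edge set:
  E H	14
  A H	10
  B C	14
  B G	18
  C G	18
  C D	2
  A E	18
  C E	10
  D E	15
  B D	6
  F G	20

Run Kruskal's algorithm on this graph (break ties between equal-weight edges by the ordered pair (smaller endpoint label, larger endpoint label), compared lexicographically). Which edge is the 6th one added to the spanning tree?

Kruskal: consider edges lightest-first.
C D (2): add — endpoints in different components.
B D (6): add — endpoints in different components.
A H (10): add — endpoints in different components.
C E (10): add — endpoints in different components.
B C (14): skip — B and C already connected.
E H (14): add — endpoints in different components.
D E (15): skip — D and E already connected.
A E (18): skip — A and E already connected.
B G (18): add — endpoints in different components.
C G (18): skip — C and G already connected.
F G (20): add — endpoints in different components.
The 6th edge added is B G.

B-G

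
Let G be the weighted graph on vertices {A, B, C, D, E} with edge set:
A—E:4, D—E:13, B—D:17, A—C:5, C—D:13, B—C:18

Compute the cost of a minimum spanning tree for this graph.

39

Kruskal: consider edges lightest-first.
A—E (4): add. Components now {A,E} {B} {C} {D}
A—C (5): add. Components now {A,C,E} {B} {D}
C—D (13): add. Components now {A,C,D,E} {B}
D—E (13): skip — D and E already connected.
B—D (17): add. Components now {A,B,C,D,E}
MST edges: A—E, A—C, C—D, B—D; total weight 4+5+13+17 = 39.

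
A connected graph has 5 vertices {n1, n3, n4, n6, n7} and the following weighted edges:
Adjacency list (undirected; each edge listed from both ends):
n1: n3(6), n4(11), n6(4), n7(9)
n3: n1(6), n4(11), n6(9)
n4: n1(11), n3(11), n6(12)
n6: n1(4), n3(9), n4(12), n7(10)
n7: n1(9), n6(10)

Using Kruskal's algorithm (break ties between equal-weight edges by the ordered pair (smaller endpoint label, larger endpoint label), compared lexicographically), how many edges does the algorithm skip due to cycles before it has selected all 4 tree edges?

2

Kruskal's algorithm — process edges by increasing weight (ties by edge label):
n1—n6 (4): add. Components now {n7} {n1,n6} {n3} {n4}
n1—n3 (6): add. Components now {n7} {n1,n3,n6} {n4}
n1—n7 (9): add. Components now {n1,n3,n6,n7} {n4}
n3—n6 (9): skip — n6 and n3 already connected.
n6—n7 (10): skip — n7 and n6 already connected.
n1—n4 (11): add. Components now {n1,n3,n4,n6,n7}
Edges rejected before the tree was complete: 2.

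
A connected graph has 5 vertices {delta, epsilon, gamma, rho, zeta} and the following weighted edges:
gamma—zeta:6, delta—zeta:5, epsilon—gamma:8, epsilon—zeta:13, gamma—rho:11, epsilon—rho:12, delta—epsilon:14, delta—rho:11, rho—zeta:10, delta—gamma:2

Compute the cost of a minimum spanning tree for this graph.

25

Prim's algorithm from delta:
Step 1: cheapest edge leaving the tree is delta—gamma (2); add gamma.
Step 2: cheapest edge leaving the tree is delta—zeta (5); add zeta.
Step 3: cheapest edge leaving the tree is epsilon—gamma (8); add epsilon.
Step 4: cheapest edge leaving the tree is rho—zeta (10); add rho.
MST edges: delta—gamma, delta—zeta, epsilon—gamma, rho—zeta; total weight 2+5+8+10 = 25.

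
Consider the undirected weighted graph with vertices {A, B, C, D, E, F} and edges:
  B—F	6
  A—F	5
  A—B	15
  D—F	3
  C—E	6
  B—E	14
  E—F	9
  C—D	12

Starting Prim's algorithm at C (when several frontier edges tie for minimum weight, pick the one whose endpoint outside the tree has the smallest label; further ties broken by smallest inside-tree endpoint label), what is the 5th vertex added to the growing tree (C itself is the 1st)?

A

Grow the tree from C using Prim:
Step 1: frontier [C—E 6, C—D 12] → take C—E (6); add E.
Step 2: frontier [C—D 12, E—F 9, B—E 14] → take E—F (9); add F.
Step 3: frontier [C—D 12, B—E 14, D—F 3, A—F 5, B—F 6] → take D—F (3); add D.
Step 4: frontier [B—E 14, A—F 5, B—F 6] → take A—F (5); add A.
Step 5: frontier [A—B 15, B—E 14, B—F 6] → take B—F (6); add B.
Vertex order: C, E, F, D, A, B. The 5th vertex is A.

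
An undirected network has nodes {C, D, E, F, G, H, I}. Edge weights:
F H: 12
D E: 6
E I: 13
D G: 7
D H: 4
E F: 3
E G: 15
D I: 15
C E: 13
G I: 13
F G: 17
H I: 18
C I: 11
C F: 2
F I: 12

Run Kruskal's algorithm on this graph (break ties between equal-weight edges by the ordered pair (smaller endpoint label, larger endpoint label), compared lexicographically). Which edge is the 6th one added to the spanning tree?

C-I

Kruskal: consider edges lightest-first.
C F (2): add. Components now {C,F} {D} {E} {G} {H} {I}
E F (3): add. Components now {C,E,F} {D} {G} {H} {I}
D H (4): add. Components now {C,E,F} {D,H} {G} {I}
D E (6): add. Components now {C,D,E,F,H} {G} {I}
D G (7): add. Components now {C,D,E,F,G,H} {I}
C I (11): add. Components now {C,D,E,F,G,H,I}
The 6th edge added is C I.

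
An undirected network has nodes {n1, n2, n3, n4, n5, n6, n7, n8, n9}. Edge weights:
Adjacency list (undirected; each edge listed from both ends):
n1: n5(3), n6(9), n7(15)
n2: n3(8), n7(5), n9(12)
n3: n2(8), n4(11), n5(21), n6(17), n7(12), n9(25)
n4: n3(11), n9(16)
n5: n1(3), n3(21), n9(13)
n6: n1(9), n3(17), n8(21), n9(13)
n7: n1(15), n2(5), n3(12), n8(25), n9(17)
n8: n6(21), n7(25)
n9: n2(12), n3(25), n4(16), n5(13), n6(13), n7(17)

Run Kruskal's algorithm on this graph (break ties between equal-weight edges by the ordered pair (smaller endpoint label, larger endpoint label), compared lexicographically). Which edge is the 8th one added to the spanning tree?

n6-n8

Sort edges by weight, then run Kruskal:
n1–n5 (3): add — endpoints in different components.
n2–n7 (5): add — endpoints in different components.
n2–n3 (8): add — endpoints in different components.
n1–n6 (9): add — endpoints in different components.
n3–n4 (11): add — endpoints in different components.
n2–n9 (12): add — endpoints in different components.
n3–n7 (12): skip — n7 and n3 already connected.
n5–n9 (13): add — endpoints in different components.
n6–n9 (13): skip — n9 and n6 already connected.
n1–n7 (15): skip — n7 and n1 already connected.
n4–n9 (16): skip — n9 and n4 already connected.
n3–n6 (17): skip — n6 and n3 already connected.
n7–n9 (17): skip — n9 and n7 already connected.
n3–n5 (21): skip — n5 and n3 already connected.
n6–n8 (21): add — endpoints in different components.
The 8th edge added is n6–n8.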